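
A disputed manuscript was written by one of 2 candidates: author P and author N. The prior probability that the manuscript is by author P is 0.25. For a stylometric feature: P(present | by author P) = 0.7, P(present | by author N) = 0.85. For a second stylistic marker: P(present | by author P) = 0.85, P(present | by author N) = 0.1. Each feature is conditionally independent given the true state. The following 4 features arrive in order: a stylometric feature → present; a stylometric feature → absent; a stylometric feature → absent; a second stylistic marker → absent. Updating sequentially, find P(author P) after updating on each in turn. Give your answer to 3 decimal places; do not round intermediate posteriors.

Apply Bayes' rule sequentially, carrying P(author P) forward.
After a stylometric feature='present': P(author P) = 0.7·0.2500 / (0.7·0.2500 + 0.85·0.7500) ≈ 0.2154
After a stylometric feature='absent': P(author P) = 0.3·0.2154 / (0.3·0.2154 + 0.15·0.7846) ≈ 0.3544
After a stylometric feature='absent': P(author P) = 0.3·0.3544 / (0.3·0.3544 + 0.15·0.6456) ≈ 0.5234
After a second stylistic marker='absent': P(author P) = 0.15·0.5234 / (0.15·0.5234 + 0.9·0.4766) ≈ 0.1547

0.155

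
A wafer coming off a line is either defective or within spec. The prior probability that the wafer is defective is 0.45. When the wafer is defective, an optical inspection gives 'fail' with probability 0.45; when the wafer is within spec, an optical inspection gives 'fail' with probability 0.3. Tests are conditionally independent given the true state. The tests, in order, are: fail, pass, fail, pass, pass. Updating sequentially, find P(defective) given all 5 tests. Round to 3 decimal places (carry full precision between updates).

0.472

Apply Bayes' rule sequentially, carrying P(defective) forward.
After 'fail': P(defective) = 0.45·0.4500 / (0.45·0.4500 + 0.3·0.5500) ≈ 0.5510
After 'pass': P(defective) = 0.55·0.5510 / (0.55·0.5510 + 0.7·0.4490) ≈ 0.4909
After 'fail': P(defective) = 0.45·0.4909 / (0.45·0.4909 + 0.3·0.5091) ≈ 0.5912
After 'pass': P(defective) = 0.55·0.5912 / (0.55·0.5912 + 0.7·0.4088) ≈ 0.5319
After 'pass': P(defective) = 0.55·0.5319 / (0.55·0.5319 + 0.7·0.4681) ≈ 0.4717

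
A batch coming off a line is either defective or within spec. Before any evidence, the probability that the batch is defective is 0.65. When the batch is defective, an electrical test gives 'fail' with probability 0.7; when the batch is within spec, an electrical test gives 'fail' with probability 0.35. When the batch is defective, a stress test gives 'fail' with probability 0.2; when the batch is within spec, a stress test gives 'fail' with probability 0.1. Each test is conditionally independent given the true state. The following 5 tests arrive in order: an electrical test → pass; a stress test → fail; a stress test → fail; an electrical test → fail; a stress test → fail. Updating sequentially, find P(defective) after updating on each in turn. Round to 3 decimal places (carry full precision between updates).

0.932

After an electrical test='pass': P(defective) = 0.3·0.6500 / (0.3·0.6500 + 0.65·0.3500) ≈ 0.4615
After a stress test='fail': P(defective) = 0.2·0.4615 / (0.2·0.4615 + 0.1·0.5385) ≈ 0.6316
After a stress test='fail': P(defective) = 0.2·0.6316 / (0.2·0.6316 + 0.1·0.3684) ≈ 0.7742
After an electrical test='fail': P(defective) = 0.7·0.7742 / (0.7·0.7742 + 0.35·0.2258) ≈ 0.8727
After a stress test='fail': P(defective) = 0.2·0.8727 / (0.2·0.8727 + 0.1·0.1273) ≈ 0.9320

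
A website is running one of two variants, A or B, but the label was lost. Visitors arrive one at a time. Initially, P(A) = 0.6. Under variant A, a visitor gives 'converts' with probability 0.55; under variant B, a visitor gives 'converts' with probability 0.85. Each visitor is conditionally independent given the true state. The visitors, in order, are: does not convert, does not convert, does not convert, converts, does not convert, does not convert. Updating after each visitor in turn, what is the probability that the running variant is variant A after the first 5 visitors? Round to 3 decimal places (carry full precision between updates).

After 'does not convert': P(A) = 0.45·0.6000 / (0.45·0.6000 + 0.15·0.4000) ≈ 0.8182
After 'does not convert': P(A) = 0.45·0.8182 / (0.45·0.8182 + 0.15·0.1818) ≈ 0.9310
After 'does not convert': P(A) = 0.45·0.9310 / (0.45·0.9310 + 0.15·0.0690) ≈ 0.9759
After 'converts': P(A) = 0.55·0.9759 / (0.55·0.9759 + 0.85·0.0241) ≈ 0.9632
After 'does not convert': P(A) = 0.45·0.9632 / (0.45·0.9632 + 0.15·0.0368) ≈ 0.9874

0.987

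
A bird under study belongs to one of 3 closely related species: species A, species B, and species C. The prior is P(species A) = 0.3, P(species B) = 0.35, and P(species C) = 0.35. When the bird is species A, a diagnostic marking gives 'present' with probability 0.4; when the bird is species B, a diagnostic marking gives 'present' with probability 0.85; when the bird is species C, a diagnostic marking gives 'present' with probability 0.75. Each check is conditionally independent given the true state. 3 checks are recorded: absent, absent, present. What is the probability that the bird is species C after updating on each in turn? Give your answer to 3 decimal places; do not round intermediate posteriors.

0.247

Each posterior becomes the prior for the next update.
After 'absent': normaliser = 0.6·0.3000 + 0.15·0.3500 + 0.25·0.3500; P(species A) ≈ 0.5625, P(species B) ≈ 0.1641, P(species C) ≈ 0.2734
After 'absent': normaliser = 0.6·0.5625 + 0.15·0.1641 + 0.25·0.2734; P(species A) ≈ 0.7840, P(species B) ≈ 0.0572, P(species C) ≈ 0.1588
After 'present': normaliser = 0.4·0.7840 + 0.85·0.0572 + 0.75·0.1588; P(species A) ≈ 0.6516, P(species B) ≈ 0.1010, P(species C) ≈ 0.2475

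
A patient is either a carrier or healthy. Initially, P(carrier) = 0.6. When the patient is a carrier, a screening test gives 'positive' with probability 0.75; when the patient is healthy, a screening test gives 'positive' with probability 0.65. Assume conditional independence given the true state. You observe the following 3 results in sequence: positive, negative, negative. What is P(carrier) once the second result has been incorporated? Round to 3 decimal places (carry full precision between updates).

0.553

After 'positive': P(carrier) = 0.75·0.6000 / (0.75·0.6000 + 0.65·0.4000) ≈ 0.6338
After 'negative': P(carrier) = 0.25·0.6338 / (0.25·0.6338 + 0.35·0.3662) ≈ 0.5528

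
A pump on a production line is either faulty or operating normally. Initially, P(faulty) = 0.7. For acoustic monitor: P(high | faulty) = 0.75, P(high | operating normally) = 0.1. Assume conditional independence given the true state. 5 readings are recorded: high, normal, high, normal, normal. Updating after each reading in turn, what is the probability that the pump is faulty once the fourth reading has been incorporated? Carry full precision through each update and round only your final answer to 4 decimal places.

0.9101

After 'high': P(faulty) = 0.75·0.7000 / (0.75·0.7000 + 0.1·0.3000) ≈ 0.9459
After 'normal': P(faulty) = 0.25·0.9459 / (0.25·0.9459 + 0.9·0.0541) ≈ 0.8294
After 'high': P(faulty) = 0.75·0.8294 / (0.75·0.8294 + 0.1·0.1706) ≈ 0.9733
After 'normal': P(faulty) = 0.25·0.9733 / (0.25·0.9733 + 0.9·0.0267) ≈ 0.9101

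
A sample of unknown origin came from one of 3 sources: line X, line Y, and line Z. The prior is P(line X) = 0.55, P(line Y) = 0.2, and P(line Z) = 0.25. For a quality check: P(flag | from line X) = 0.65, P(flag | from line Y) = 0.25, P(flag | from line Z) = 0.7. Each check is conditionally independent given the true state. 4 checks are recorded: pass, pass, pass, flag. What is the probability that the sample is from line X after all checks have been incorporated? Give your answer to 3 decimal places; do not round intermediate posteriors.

0.373

After 'pass': normaliser = 0.35·0.5500 + 0.75·0.2000 + 0.3·0.2500; P(line X) ≈ 0.4611, P(line Y) ≈ 0.3593, P(line Z) ≈ 0.1796
After 'pass': normaliser = 0.35·0.4611 + 0.75·0.3593 + 0.3·0.1796; P(line X) ≈ 0.3329, P(line Y) ≈ 0.5559, P(line Z) ≈ 0.1112
After 'pass': normaliser = 0.35·0.3329 + 0.75·0.5559 + 0.3·0.1112; P(line X) ≈ 0.2056, P(line Y) ≈ 0.7356, P(line Z) ≈ 0.0588
After 'flag': normaliser = 0.65·0.2056 + 0.25·0.7356 + 0.7·0.0588; P(line X) ≈ 0.3725, P(line Y) ≈ 0.5126, P(line Z) ≈ 0.1148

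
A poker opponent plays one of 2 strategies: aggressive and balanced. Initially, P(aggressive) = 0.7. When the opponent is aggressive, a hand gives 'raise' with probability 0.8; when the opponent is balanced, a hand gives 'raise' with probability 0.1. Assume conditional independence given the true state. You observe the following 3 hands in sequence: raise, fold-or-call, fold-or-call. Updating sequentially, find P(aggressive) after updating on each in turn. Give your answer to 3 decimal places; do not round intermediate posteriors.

0.480

Each posterior becomes the prior for the next update.
After 'raise': P(aggressive) = 0.8·0.7000 / (0.8·0.7000 + 0.1·0.3000) ≈ 0.9492
After 'fold-or-call': P(aggressive) = 0.2·0.9492 / (0.2·0.9492 + 0.9·0.0508) ≈ 0.8058
After 'fold-or-call': P(aggressive) = 0.2·0.8058 / (0.2·0.8058 + 0.9·0.1942) ≈ 0.4797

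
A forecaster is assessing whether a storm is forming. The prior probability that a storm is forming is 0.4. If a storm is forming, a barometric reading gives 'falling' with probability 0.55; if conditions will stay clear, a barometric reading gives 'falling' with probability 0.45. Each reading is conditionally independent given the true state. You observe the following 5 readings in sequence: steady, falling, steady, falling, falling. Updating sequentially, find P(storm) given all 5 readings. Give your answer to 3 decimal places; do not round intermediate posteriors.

0.449

Each posterior becomes the prior for the next update.
After 'steady': P(storm) = 0.45·0.4000 / (0.45·0.4000 + 0.55·0.6000) ≈ 0.3529
After 'falling': P(storm) = 0.55·0.3529 / (0.55·0.3529 + 0.45·0.6471) ≈ 0.4000
After 'steady': P(storm) = 0.45·0.4000 / (0.45·0.4000 + 0.55·0.6000) ≈ 0.3529
After 'falling': P(storm) = 0.55·0.3529 / (0.55·0.3529 + 0.45·0.6471) ≈ 0.4000
After 'falling': P(storm) = 0.55·0.4000 / (0.55·0.4000 + 0.45·0.6000) ≈ 0.4490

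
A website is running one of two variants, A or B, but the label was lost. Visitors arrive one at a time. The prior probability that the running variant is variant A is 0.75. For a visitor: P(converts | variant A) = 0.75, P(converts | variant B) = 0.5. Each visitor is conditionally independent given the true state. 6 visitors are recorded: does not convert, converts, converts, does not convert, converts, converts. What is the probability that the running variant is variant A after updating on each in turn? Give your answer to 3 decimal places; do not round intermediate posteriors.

After 'does not convert': P(A) = 0.25·0.7500 / (0.25·0.7500 + 0.5·0.2500) ≈ 0.6000
After 'converts': P(A) = 0.75·0.6000 / (0.75·0.6000 + 0.5·0.4000) ≈ 0.6923
After 'converts': P(A) = 0.75·0.6923 / (0.75·0.6923 + 0.5·0.3077) ≈ 0.7714
After 'does not convert': P(A) = 0.25·0.7714 / (0.25·0.7714 + 0.5·0.2286) ≈ 0.6279
After 'converts': P(A) = 0.75·0.6279 / (0.75·0.6279 + 0.5·0.3721) ≈ 0.7168
After 'converts': P(A) = 0.75·0.7168 / (0.75·0.7168 + 0.5·0.2832) ≈ 0.7915

0.792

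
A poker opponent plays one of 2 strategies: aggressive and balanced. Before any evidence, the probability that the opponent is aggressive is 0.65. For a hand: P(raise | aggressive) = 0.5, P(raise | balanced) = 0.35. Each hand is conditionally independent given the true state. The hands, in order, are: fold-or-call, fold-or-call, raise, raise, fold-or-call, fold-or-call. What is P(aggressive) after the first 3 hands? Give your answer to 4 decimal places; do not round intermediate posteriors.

After 'fold-or-call': P(aggressive) = 0.5·0.6500 / (0.5·0.6500 + 0.65·0.3500) ≈ 0.5882
After 'fold-or-call': P(aggressive) = 0.5·0.5882 / (0.5·0.5882 + 0.65·0.4118) ≈ 0.5236
After 'raise': P(aggressive) = 0.5·0.5236 / (0.5·0.5236 + 0.35·0.4764) ≈ 0.6109

0.6109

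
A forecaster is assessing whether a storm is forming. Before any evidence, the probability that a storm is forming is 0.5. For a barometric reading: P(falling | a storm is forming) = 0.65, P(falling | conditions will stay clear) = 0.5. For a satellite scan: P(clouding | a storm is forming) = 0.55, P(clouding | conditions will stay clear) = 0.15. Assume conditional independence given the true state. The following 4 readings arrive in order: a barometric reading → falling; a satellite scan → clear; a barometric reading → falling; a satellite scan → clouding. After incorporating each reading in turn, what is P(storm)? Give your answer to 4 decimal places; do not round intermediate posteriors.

0.7664

Each posterior becomes the prior for the next update.
After a barometric reading='falling': P(storm) = 0.65·0.5000 / (0.65·0.5000 + 0.5·0.5000) ≈ 0.5652
After a satellite scan='clear': P(storm) = 0.45·0.5652 / (0.45·0.5652 + 0.85·0.4348) ≈ 0.4077
After a barometric reading='falling': P(storm) = 0.65·0.4077 / (0.65·0.4077 + 0.5·0.5923) ≈ 0.4722
After a satellite scan='clouding': P(storm) = 0.55·0.4722 / (0.55·0.4722 + 0.15·0.5278) ≈ 0.7664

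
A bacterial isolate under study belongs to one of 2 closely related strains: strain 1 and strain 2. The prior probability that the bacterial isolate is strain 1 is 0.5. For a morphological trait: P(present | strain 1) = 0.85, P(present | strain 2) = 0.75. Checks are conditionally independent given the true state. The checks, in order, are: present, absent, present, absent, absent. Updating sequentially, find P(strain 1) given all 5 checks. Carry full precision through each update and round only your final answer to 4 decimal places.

After 'present': P(strain 1) = 0.85·0.5000 / (0.85·0.5000 + 0.75·0.5000) ≈ 0.5312
After 'absent': P(strain 1) = 0.15·0.5312 / (0.15·0.5312 + 0.25·0.4688) ≈ 0.4048
After 'present': P(strain 1) = 0.85·0.4048 / (0.85·0.4048 + 0.75·0.5952) ≈ 0.4352
After 'absent': P(strain 1) = 0.15·0.4352 / (0.15·0.4352 + 0.25·0.5648) ≈ 0.3162
After 'absent': P(strain 1) = 0.15·0.3162 / (0.15·0.3162 + 0.25·0.6838) ≈ 0.2172

0.2172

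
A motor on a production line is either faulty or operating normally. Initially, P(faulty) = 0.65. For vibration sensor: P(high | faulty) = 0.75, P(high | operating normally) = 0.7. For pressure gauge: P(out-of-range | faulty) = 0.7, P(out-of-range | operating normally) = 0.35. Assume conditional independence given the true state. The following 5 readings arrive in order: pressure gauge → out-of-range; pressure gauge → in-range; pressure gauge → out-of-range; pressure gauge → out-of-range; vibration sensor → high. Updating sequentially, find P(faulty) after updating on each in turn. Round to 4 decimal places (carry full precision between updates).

Each posterior becomes the prior for the next update.
After pressure gauge='out-of-range': P(faulty) = 0.7·0.6500 / (0.7·0.6500 + 0.35·0.3500) ≈ 0.7879
After pressure gauge='in-range': P(faulty) = 0.3·0.7879 / (0.3·0.7879 + 0.65·0.2121) ≈ 0.6316
After pressure gauge='out-of-range': P(faulty) = 0.7·0.6316 / (0.7·0.6316 + 0.35·0.3684) ≈ 0.7742
After pressure gauge='out-of-range': P(faulty) = 0.7·0.7742 / (0.7·0.7742 + 0.35·0.2258) ≈ 0.8727
After vibration sensor='high': P(faulty) = 0.75·0.8727 / (0.75·0.8727 + 0.7·0.1273) ≈ 0.8802

0.8802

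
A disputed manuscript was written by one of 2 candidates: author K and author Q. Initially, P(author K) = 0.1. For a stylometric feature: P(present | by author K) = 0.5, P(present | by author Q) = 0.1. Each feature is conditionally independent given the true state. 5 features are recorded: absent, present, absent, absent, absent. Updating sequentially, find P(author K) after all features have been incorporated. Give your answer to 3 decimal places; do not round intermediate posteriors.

Each posterior becomes the prior for the next update.
After 'absent': P(author K) = 0.5·0.1000 / (0.5·0.1000 + 0.9·0.9000) ≈ 0.0581
After 'present': P(author K) = 0.5·0.0581 / (0.5·0.0581 + 0.1·0.9419) ≈ 0.2358
After 'absent': P(author K) = 0.5·0.2358 / (0.5·0.2358 + 0.9·0.7642) ≈ 0.1464
After 'absent': P(author K) = 0.5·0.1464 / (0.5·0.1464 + 0.9·0.8536) ≈ 0.0870
After 'absent': P(author K) = 0.5·0.0870 / (0.5·0.0870 + 0.9·0.9130) ≈ 0.0503

0.050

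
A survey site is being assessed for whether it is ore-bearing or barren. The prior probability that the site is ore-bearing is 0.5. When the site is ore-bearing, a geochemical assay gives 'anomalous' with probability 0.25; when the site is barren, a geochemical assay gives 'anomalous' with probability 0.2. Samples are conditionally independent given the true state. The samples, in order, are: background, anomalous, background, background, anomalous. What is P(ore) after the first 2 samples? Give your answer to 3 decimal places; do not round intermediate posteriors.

0.540

After 'background': P(ore) = 0.75·0.5000 / (0.75·0.5000 + 0.8·0.5000) ≈ 0.4839
After 'anomalous': P(ore) = 0.25·0.4839 / (0.25·0.4839 + 0.2·0.5161) ≈ 0.5396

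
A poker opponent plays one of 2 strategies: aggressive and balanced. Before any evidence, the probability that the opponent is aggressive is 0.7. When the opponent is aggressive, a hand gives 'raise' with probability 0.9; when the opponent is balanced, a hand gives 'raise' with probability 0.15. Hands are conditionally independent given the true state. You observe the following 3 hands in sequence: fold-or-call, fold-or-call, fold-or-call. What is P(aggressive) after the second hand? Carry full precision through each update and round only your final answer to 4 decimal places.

After 'fold-or-call': P(aggressive) = 0.1·0.7000 / (0.1·0.7000 + 0.85·0.3000) ≈ 0.2154
After 'fold-or-call': P(aggressive) = 0.1·0.2154 / (0.1·0.2154 + 0.85·0.7846) ≈ 0.0313

0.0313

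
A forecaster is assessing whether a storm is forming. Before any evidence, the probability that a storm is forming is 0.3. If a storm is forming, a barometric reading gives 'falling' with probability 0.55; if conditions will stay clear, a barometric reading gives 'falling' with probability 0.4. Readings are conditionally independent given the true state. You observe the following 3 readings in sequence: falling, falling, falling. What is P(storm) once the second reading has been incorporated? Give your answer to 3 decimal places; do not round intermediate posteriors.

0.448

After 'falling': P(storm) = 0.55·0.3000 / (0.55·0.3000 + 0.4·0.7000) ≈ 0.3708
After 'falling': P(storm) = 0.55·0.3708 / (0.55·0.3708 + 0.4·0.6292) ≈ 0.4476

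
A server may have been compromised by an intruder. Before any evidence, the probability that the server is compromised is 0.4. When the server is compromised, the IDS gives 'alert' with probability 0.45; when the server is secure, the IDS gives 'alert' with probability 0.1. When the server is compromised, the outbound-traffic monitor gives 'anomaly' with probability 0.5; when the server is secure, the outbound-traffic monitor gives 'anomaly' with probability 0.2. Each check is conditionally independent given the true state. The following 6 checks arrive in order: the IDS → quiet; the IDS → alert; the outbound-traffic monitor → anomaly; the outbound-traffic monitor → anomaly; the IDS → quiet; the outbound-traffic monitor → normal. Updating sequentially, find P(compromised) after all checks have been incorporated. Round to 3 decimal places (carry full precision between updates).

After the IDS='quiet': P(compromised) = 0.55·0.4000 / (0.55·0.4000 + 0.9·0.6000) ≈ 0.2895
After the IDS='alert': P(compromised) = 0.45·0.2895 / (0.45·0.2895 + 0.1·0.7105) ≈ 0.6471
After the outbound-traffic monitor='anomaly': P(compromised) = 0.5·0.6471 / (0.5·0.6471 + 0.2·0.3529) ≈ 0.8209
After the outbound-traffic monitor='anomaly': P(compromised) = 0.5·0.8209 / (0.5·0.8209 + 0.2·0.1791) ≈ 0.9197
After the IDS='quiet': P(compromised) = 0.55·0.9197 / (0.55·0.9197 + 0.9·0.0803) ≈ 0.8750
After the outbound-traffic monitor='normal': P(compromised) = 0.5·0.8750 / (0.5·0.8750 + 0.8·0.1250) ≈ 0.8140

0.814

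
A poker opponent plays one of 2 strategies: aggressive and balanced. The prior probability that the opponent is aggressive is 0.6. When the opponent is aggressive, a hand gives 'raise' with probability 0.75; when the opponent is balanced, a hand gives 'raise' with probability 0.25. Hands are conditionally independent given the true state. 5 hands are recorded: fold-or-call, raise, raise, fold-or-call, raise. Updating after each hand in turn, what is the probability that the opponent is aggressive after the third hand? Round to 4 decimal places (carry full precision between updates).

After 'fold-or-call': P(aggressive) = 0.25·0.6000 / (0.25·0.6000 + 0.75·0.4000) ≈ 0.3333
After 'raise': P(aggressive) = 0.75·0.3333 / (0.75·0.3333 + 0.25·0.6667) ≈ 0.6000
After 'raise': P(aggressive) = 0.75·0.6000 / (0.75·0.6000 + 0.25·0.4000) ≈ 0.8182

0.8182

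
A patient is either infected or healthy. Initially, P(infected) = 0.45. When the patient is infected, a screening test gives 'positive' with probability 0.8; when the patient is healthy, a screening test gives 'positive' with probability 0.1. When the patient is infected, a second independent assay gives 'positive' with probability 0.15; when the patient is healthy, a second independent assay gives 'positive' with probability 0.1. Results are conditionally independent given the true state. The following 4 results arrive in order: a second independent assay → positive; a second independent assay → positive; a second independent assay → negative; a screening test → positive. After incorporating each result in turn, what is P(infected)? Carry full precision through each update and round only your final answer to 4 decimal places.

0.9329

Each posterior becomes the prior for the next update.
After a second independent assay='positive': P(infected) = 0.15·0.4500 / (0.15·0.4500 + 0.1·0.5500) ≈ 0.5510
After a second independent assay='positive': P(infected) = 0.15·0.5510 / (0.15·0.5510 + 0.1·0.4490) ≈ 0.6480
After a second independent assay='negative': P(infected) = 0.85·0.6480 / (0.85·0.6480 + 0.9·0.3520) ≈ 0.6349
After a screening test='positive': P(infected) = 0.8·0.6349 / (0.8·0.6349 + 0.1·0.3651) ≈ 0.9329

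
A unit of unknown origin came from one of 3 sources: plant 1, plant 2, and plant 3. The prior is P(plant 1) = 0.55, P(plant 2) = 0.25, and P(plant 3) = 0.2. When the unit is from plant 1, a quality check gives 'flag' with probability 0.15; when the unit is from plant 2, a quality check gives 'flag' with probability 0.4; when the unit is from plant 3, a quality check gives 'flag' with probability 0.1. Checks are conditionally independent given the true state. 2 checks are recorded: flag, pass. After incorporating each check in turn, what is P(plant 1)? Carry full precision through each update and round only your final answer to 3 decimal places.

After 'flag': normaliser = 0.15·0.5500 + 0.4·0.2500 + 0.1·0.2000; P(plant 1) ≈ 0.4074, P(plant 2) ≈ 0.4938, P(plant 3) ≈ 0.0988
After 'pass': normaliser = 0.85·0.4074 + 0.6·0.4938 + 0.9·0.0988; P(plant 1) ≈ 0.4734, P(plant 2) ≈ 0.4051, P(plant 3) ≈ 0.1215

0.473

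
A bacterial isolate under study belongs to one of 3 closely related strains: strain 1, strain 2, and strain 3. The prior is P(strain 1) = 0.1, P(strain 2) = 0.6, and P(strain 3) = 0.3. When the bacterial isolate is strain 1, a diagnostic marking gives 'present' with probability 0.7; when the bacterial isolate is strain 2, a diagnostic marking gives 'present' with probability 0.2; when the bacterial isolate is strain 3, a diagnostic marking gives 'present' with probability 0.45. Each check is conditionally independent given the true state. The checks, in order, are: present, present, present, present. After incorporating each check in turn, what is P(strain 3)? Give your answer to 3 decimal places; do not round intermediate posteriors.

0.330

After 'present': normaliser = 0.7·0.1000 + 0.2·0.6000 + 0.45·0.3000; P(strain 1) ≈ 0.2154, P(strain 2) ≈ 0.3692, P(strain 3) ≈ 0.4154
After 'present': normaliser = 0.7·0.2154 + 0.2·0.3692 + 0.45·0.4154; P(strain 1) ≈ 0.3664, P(strain 2) ≈ 0.1794, P(strain 3) ≈ 0.4542
After 'present': normaliser = 0.7·0.3664 + 0.2·0.1794 + 0.45·0.4542; P(strain 1) ≈ 0.5163, P(strain 2) ≈ 0.0722, P(strain 3) ≈ 0.4115
After 'present': normaliser = 0.7·0.5163 + 0.2·0.0722 + 0.45·0.4115; P(strain 1) ≈ 0.6442, P(strain 2) ≈ 0.0258, P(strain 3) ≈ 0.3301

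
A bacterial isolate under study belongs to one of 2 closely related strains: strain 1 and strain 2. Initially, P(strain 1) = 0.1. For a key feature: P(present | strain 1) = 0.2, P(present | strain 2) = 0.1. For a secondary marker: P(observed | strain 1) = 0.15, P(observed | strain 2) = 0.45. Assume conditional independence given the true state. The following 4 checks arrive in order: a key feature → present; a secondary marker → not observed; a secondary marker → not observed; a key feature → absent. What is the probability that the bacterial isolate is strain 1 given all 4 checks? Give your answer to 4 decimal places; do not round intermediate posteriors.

After a key feature='present': P(strain 1) = 0.2·0.1000 / (0.2·0.1000 + 0.1·0.9000) ≈ 0.1818
After a secondary marker='not observed': P(strain 1) = 0.85·0.1818 / (0.85·0.1818 + 0.55·0.8182) ≈ 0.2556
After a secondary marker='not observed': P(strain 1) = 0.85·0.2556 / (0.85·0.2556 + 0.55·0.7444) ≈ 0.3467
After a key feature='absent': P(strain 1) = 0.8·0.3467 / (0.8·0.3467 + 0.9·0.6533) ≈ 0.3206

0.3206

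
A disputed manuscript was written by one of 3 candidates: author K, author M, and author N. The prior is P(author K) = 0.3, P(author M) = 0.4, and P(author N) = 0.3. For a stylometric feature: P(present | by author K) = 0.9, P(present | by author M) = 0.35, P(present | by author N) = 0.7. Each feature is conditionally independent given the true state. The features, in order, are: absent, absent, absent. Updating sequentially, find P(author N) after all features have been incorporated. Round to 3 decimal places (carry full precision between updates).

After 'absent': normaliser = 0.1·0.3000 + 0.65·0.4000 + 0.3·0.3000; P(author K) ≈ 0.0789, P(author M) ≈ 0.6842, P(author N) ≈ 0.2368
After 'absent': normaliser = 0.1·0.0789 + 0.65·0.6842 + 0.3·0.2368; P(author K) ≈ 0.0151, P(author M) ≈ 0.8492, P(author N) ≈ 0.1357
After 'absent': normaliser = 0.1·0.0151 + 0.65·0.8492 + 0.3·0.1357; P(author K) ≈ 0.0025, P(author M) ≈ 0.9290, P(author N) ≈ 0.0685

0.068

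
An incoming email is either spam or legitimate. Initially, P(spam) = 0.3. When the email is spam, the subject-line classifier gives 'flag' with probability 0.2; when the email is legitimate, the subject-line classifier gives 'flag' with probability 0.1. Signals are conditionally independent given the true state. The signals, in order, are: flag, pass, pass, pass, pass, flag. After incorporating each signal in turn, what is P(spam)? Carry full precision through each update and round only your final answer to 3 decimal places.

Each posterior becomes the prior for the next update.
After 'flag': P(spam) = 0.2·0.3000 / (0.2·0.3000 + 0.1·0.7000) ≈ 0.4615
After 'pass': P(spam) = 0.8·0.4615 / (0.8·0.4615 + 0.9·0.5385) ≈ 0.4324
After 'pass': P(spam) = 0.8·0.4324 / (0.8·0.4324 + 0.9·0.5676) ≈ 0.4038
After 'pass': P(spam) = 0.8·0.4038 / (0.8·0.4038 + 0.9·0.5962) ≈ 0.3758
After 'pass': P(spam) = 0.8·0.3758 / (0.8·0.3758 + 0.9·0.6242) ≈ 0.3486
After 'flag': P(spam) = 0.2·0.3486 / (0.2·0.3486 + 0.1·0.6514) ≈ 0.5170

0.517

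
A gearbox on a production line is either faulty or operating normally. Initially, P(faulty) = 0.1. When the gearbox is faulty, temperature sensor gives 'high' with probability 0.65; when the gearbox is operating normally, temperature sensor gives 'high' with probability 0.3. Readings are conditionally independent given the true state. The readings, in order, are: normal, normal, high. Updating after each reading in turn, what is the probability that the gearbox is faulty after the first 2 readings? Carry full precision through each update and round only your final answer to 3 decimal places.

0.027

After 'normal': P(faulty) = 0.35·0.1000 / (0.35·0.1000 + 0.7·0.9000) ≈ 0.0526
After 'normal': P(faulty) = 0.35·0.0526 / (0.35·0.0526 + 0.7·0.9474) ≈ 0.0270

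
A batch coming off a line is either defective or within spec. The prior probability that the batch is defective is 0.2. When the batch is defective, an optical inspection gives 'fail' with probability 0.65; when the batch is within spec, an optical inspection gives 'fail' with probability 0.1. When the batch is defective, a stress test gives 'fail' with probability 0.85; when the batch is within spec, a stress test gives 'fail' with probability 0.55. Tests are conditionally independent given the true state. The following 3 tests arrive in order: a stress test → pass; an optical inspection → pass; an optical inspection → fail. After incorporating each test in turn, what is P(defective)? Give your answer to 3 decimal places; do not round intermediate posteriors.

Each posterior becomes the prior for the next update.
After a stress test='pass': P(defective) = 0.15·0.2000 / (0.15·0.2000 + 0.45·0.8000) ≈ 0.0769
After an optical inspection='pass': P(defective) = 0.35·0.0769 / (0.35·0.0769 + 0.9·0.9231) ≈ 0.0314
After an optical inspection='fail': P(defective) = 0.65·0.0314 / (0.65·0.0314 + 0.1·0.9686) ≈ 0.1740

0.174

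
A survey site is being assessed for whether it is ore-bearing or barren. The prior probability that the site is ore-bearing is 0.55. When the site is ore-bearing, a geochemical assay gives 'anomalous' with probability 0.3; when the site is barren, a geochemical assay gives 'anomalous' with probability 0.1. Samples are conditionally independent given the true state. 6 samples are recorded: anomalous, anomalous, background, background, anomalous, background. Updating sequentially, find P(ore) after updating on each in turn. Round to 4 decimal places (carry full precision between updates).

After 'anomalous': P(ore) = 0.3·0.5500 / (0.3·0.5500 + 0.1·0.4500) ≈ 0.7857
After 'anomalous': P(ore) = 0.3·0.7857 / (0.3·0.7857 + 0.1·0.2143) ≈ 0.9167
After 'background': P(ore) = 0.7·0.9167 / (0.7·0.9167 + 0.9·0.0833) ≈ 0.8953
After 'background': P(ore) = 0.7·0.8953 / (0.7·0.8953 + 0.9·0.1047) ≈ 0.8694
After 'anomalous': P(ore) = 0.3·0.8694 / (0.3·0.8694 + 0.1·0.1306) ≈ 0.9523
After 'background': P(ore) = 0.7·0.9523 / (0.7·0.9523 + 0.9·0.0477) ≈ 0.9395

0.9395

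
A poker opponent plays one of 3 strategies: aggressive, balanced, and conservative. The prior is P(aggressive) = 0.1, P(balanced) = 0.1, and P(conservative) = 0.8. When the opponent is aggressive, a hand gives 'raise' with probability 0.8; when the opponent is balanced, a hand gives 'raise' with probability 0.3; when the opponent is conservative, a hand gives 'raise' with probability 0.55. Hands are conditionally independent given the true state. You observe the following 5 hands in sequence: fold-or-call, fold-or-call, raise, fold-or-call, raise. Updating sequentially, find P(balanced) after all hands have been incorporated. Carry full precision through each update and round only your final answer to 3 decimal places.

Apply Bayes' rule sequentially, carrying P(balanced) forward.
After 'fold-or-call': normaliser = 0.2·0.1000 + 0.7·0.1000 + 0.45·0.8000; P(aggressive) ≈ 0.0444, P(balanced) ≈ 0.1556, P(conservative) ≈ 0.8000
After 'fold-or-call': normaliser = 0.2·0.0444 + 0.7·0.1556 + 0.45·0.8000; P(aggressive) ≈ 0.0186, P(balanced) ≈ 0.2279, P(conservative) ≈ 0.7535
After 'raise': normaliser = 0.8·0.0186 + 0.3·0.2279 + 0.55·0.7535; P(aggressive) ≈ 0.0299, P(balanced) ≈ 0.1374, P(conservative) ≈ 0.8327
After 'fold-or-call': normaliser = 0.2·0.0299 + 0.7·0.1374 + 0.45·0.8327; P(aggressive) ≈ 0.0125, P(balanced) ≈ 0.2017, P(conservative) ≈ 0.7858
After 'raise': normaliser = 0.8·0.0125 + 0.3·0.2017 + 0.55·0.7858; P(aggressive) ≈ 0.0200, P(balanced) ≈ 0.1203, P(conservative) ≈ 0.8597

0.120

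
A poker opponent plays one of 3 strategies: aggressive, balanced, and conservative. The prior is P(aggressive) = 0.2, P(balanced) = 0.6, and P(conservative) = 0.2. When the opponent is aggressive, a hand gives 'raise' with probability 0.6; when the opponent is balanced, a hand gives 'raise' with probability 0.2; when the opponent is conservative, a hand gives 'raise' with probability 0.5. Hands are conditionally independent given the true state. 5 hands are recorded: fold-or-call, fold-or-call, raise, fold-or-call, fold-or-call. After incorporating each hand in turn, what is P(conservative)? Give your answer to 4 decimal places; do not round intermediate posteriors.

0.1069

After 'fold-or-call': normaliser = 0.4·0.2000 + 0.8·0.6000 + 0.5·0.2000; P(aggressive) ≈ 0.1212, P(balanced) ≈ 0.7273, P(conservative) ≈ 0.1515
After 'fold-or-call': normaliser = 0.4·0.1212 + 0.8·0.7273 + 0.5·0.1515; P(aggressive) ≈ 0.0687, P(balanced) ≈ 0.8240, P(conservative) ≈ 0.1073
After 'raise': normaliser = 0.6·0.0687 + 0.2·0.8240 + 0.5·0.1073; P(aggressive) ≈ 0.1587, P(balanced) ≈ 0.6347, P(conservative) ≈ 0.2066
After 'fold-or-call': normaliser = 0.4·0.1587 + 0.8·0.6347 + 0.5·0.2066; P(aggressive) ≈ 0.0941, P(balanced) ≈ 0.7528, P(conservative) ≈ 0.1531
After 'fold-or-call': normaliser = 0.4·0.0941 + 0.8·0.7528 + 0.5·0.1531; P(aggressive) ≈ 0.0525, P(balanced) ≈ 0.8406, P(conservative) ≈ 0.1069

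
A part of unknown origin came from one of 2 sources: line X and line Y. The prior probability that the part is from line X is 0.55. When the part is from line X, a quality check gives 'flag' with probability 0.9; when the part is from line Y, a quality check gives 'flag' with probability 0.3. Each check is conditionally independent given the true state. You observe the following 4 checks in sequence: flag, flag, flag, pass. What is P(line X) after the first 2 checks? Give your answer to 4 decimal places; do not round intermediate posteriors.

0.9167

After 'flag': P(line X) = 0.9·0.5500 / (0.9·0.5500 + 0.3·0.4500) ≈ 0.7857
After 'flag': P(line X) = 0.9·0.7857 / (0.9·0.7857 + 0.3·0.2143) ≈ 0.9167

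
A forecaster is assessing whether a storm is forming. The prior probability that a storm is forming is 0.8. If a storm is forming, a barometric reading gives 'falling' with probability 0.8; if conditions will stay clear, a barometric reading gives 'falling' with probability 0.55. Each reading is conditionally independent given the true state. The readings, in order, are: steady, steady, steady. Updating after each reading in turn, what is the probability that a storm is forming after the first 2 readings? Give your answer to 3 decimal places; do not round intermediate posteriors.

After 'steady': P(storm) = 0.2·0.8000 / (0.2·0.8000 + 0.45·0.2000) ≈ 0.6400
After 'steady': P(storm) = 0.2·0.6400 / (0.2·0.6400 + 0.45·0.3600) ≈ 0.4414

0.441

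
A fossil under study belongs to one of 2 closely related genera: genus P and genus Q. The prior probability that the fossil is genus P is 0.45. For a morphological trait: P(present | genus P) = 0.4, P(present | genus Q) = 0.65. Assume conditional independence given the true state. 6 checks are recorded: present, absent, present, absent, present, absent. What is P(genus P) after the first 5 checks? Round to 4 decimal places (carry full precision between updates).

0.3591

After 'present': P(genus P) = 0.4·0.4500 / (0.4·0.4500 + 0.65·0.5500) ≈ 0.3349
After 'absent': P(genus P) = 0.6·0.3349 / (0.6·0.3349 + 0.35·0.6651) ≈ 0.4633
After 'present': P(genus P) = 0.4·0.4633 / (0.4·0.4633 + 0.65·0.5367) ≈ 0.3469
After 'absent': P(genus P) = 0.6·0.3469 / (0.6·0.3469 + 0.35·0.6531) ≈ 0.4766
After 'present': P(genus P) = 0.4·0.4766 / (0.4·0.4766 + 0.65·0.5234) ≈ 0.3591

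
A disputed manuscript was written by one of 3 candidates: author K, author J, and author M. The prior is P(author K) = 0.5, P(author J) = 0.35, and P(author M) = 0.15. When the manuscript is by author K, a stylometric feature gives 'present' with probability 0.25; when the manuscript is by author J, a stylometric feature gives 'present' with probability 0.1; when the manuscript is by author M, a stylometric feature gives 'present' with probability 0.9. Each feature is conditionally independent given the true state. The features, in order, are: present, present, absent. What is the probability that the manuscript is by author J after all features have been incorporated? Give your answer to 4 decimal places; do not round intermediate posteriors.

After 'present': normaliser = 0.25·0.5000 + 0.1·0.3500 + 0.9·0.1500; P(author K) ≈ 0.4237, P(author J) ≈ 0.1186, P(author M) ≈ 0.4576
After 'present': normaliser = 0.25·0.4237 + 0.1·0.1186 + 0.9·0.4576; P(author K) ≈ 0.2000, P(author J) ≈ 0.0224, P(author M) ≈ 0.7776
After 'absent': normaliser = 0.75·0.2000 + 0.9·0.0224 + 0.1·0.7776; P(author K) ≈ 0.6050, P(author J) ≈ 0.0813, P(author M) ≈ 0.3136

0.0813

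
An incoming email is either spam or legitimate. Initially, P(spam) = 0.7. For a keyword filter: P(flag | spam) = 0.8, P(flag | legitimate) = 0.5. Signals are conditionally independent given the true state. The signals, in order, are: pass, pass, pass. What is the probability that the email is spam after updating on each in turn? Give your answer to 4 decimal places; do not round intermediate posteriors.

Apply Bayes' rule sequentially, carrying P(spam) forward.
After 'pass': P(spam) = 0.2·0.7000 / (0.2·0.7000 + 0.5·0.3000) ≈ 0.4828
After 'pass': P(spam) = 0.2·0.4828 / (0.2·0.4828 + 0.5·0.5172) ≈ 0.2718
After 'pass': P(spam) = 0.2·0.2718 / (0.2·0.2718 + 0.5·0.7282) ≈ 0.1299

0.1299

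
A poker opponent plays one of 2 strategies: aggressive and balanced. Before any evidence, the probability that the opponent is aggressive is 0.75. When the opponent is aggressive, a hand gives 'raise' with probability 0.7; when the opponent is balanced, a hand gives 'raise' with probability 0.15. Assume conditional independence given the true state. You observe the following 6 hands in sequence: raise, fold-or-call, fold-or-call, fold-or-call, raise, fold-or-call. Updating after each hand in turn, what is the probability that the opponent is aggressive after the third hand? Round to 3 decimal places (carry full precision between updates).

0.636

Apply Bayes' rule sequentially, carrying P(aggressive) forward.
After 'raise': P(aggressive) = 0.7·0.7500 / (0.7·0.7500 + 0.15·0.2500) ≈ 0.9333
After 'fold-or-call': P(aggressive) = 0.3·0.9333 / (0.3·0.9333 + 0.85·0.0667) ≈ 0.8317
After 'fold-or-call': P(aggressive) = 0.3·0.8317 / (0.3·0.8317 + 0.85·0.1683) ≈ 0.6356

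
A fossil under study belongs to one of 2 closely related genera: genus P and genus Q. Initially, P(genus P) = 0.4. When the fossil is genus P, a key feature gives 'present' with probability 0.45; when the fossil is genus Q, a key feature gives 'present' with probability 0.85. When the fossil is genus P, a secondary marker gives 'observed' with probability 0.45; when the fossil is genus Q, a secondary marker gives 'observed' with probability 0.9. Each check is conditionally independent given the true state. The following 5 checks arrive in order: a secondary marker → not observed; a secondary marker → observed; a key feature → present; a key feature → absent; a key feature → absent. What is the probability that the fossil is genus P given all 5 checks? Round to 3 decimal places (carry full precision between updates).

After a secondary marker='not observed': P(genus P) = 0.55·0.4000 / (0.55·0.4000 + 0.1·0.6000) ≈ 0.7857
After a secondary marker='observed': P(genus P) = 0.45·0.7857 / (0.45·0.7857 + 0.9·0.2143) ≈ 0.6471
After a key feature='present': P(genus P) = 0.45·0.6471 / (0.45·0.6471 + 0.85·0.3529) ≈ 0.4925
After a key feature='absent': P(genus P) = 0.55·0.4925 / (0.55·0.4925 + 0.15·0.5075) ≈ 0.7806
After a key feature='absent': P(genus P) = 0.55·0.7806 / (0.55·0.7806 + 0.15·0.2194) ≈ 0.9288

0.929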